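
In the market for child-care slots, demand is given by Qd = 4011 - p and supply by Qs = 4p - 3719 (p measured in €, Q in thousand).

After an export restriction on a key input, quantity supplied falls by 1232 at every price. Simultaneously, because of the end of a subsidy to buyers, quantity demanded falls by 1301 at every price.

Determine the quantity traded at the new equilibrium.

Original equilibrium: 4011 - p = 4p - 3719 gives 7730 = 5p, so p = 1546 and Q = 2465.
After the shift, demand is Qd = 2710 - p and supply is Qs = 4p - 4951.
New equilibrium: 2710 - p = 4p - 4951 ⇒ 7661 = 5p ⇒ p = 1532.2, Q = 1177.8.

1177.8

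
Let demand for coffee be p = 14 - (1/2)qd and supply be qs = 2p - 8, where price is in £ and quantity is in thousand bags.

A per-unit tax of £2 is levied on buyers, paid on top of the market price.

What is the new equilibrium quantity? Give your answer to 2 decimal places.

8.00

Before the shock: 28 - 2p = 2p - 8 ⇒ 36 = 4p ⇒ p = 9, q = 10.
Since buyers pay the price plus the tax, the effective demand curve becomes qd = 24 - 2p.
Setting them equal: 24 - 2p = 2p - 8 → 32 = 4p, so p = 8 and q = 8.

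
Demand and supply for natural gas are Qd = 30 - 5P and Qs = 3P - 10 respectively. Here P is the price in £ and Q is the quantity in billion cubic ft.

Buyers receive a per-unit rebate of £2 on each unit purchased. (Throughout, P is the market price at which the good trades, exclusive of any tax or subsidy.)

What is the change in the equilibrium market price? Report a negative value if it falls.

Solve the original market: 30 - 5P = 3P - 10, hence P = 5 and Q = 5.
Since buyers' out-of-pocket price is the market price minus the rebate, the effective demand curve becomes Qd = 40 - 5P.
Equate the new curves: 40 - 5P = 3P - 10, giving 50 = 8P, P = 6.25, Q = 8.75.
ΔP = 6.25 − 5 = +1.25.

+1.25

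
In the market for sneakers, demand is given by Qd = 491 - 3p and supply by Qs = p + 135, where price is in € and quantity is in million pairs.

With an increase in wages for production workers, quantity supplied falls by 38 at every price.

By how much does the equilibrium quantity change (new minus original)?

Before the shock: 491 - 3p = p + 135 ⇒ 356 = 4p ⇒ p = 89, Q = 224.
The shock moves the curves to Qd = 491 - 3p and Qs = p + 97.
Equate the new curves: 491 - 3p = p + 97, giving 394 = 4p, p = 98.5, Q = 195.5.
ΔQ = 195.5 − 224 = -28.5.

-28.5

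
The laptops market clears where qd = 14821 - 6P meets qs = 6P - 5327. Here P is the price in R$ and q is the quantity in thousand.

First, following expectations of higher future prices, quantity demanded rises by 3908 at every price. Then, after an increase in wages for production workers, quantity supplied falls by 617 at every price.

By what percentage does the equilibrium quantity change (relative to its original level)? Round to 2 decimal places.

Original equilibrium: 14821 - 6P = 6P - 5327 gives 20148 = 12P, so P = 1679 and q = 4747.
The shock moves the curves to qd = 18729 - 6P and qs = 6P - 5944.
Equate the new curves: 18729 - 6P = 6P - 5944, giving 24673 = 12P, P = 24673/12 ≈ 2056.0833, q = 6392.5.
%Δq = (6392.5 − 4747) / 4747 × 100 = +34.66%.

+34.66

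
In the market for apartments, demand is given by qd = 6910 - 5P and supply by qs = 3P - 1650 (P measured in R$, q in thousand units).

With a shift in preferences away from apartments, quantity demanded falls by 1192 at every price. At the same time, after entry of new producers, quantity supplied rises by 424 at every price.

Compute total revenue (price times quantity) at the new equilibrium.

1196104

Solve the original market: 6910 - 5P = 3P - 1650, hence P = 1070 and q = 1560.
The shock moves the curves to qd = 5718 - 5P and qs = 3P - 1226.
New equilibrium: 5718 - 5P = 3P - 1226 ⇒ 6944 = 8P ⇒ P = 868, q = 1378.
New expenditure = 868 × 1378 = 1196104.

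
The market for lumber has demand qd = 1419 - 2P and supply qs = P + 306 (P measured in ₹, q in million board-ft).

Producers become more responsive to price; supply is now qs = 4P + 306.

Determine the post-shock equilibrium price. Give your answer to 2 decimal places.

Original equilibrium: 1419 - 2P = P + 306 gives 1113 = 3P, so P = 371 and q = 677.
After the shift, demand is qd = 1419 - 2P and supply is qs = 4P + 306.
New equilibrium: 1419 - 2P = 4P + 306 ⇒ 1113 = 6P ⇒ P = 185.5, q = 1048.

185.50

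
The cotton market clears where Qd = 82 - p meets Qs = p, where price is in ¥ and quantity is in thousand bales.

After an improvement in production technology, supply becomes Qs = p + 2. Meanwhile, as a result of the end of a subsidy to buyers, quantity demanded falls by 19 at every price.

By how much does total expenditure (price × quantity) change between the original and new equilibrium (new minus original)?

Initially, 82 - p = p, so 82 = 2p and p = 41, Q = 41.
After the shift, demand is Qd = 63 - p and supply is Qs = p + 2.
Setting them equal: 63 - p = p + 2 → 61 = 2p, so p = 30.5 and Q = 32.5.
Expenditure moves from 41×41 = 1681 to 30.5×32.5 = 991.25; change = -689.75.

-689.75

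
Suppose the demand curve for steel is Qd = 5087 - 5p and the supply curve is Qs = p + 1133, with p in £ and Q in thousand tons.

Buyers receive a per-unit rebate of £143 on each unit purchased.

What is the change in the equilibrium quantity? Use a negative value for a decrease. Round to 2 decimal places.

+119.17

Solve the original market: 5087 - 5p = p + 1133, hence p = 659 and Q = 1792.
Since buyers' out-of-pocket price is the market price minus the rebate, the effective demand curve becomes Qd = 5802 - 5p.
Clearing the new market: 5802 - 5p = p + 1133, so p = 4669/6 ≈ 778.1667 and Q = 11467/6 ≈ 1911.1667.
ΔQ = 1911.1667 − 1792 = +119.17.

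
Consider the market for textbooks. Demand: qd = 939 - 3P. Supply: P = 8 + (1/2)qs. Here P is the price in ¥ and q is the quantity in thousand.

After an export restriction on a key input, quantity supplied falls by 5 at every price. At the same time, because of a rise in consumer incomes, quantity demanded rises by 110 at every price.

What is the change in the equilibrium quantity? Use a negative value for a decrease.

Before the shock: 939 - 3P = 2P - 16 ⇒ 955 = 5P ⇒ P = 191, q = 366.
After the shift, demand is qd = 1049 - 3P and supply is qs = 2P - 21.
Clearing the new market: 1049 - 3P = 2P - 21, so P = 214 and q = 407.
Δq = 407 − 366 = +41.

+41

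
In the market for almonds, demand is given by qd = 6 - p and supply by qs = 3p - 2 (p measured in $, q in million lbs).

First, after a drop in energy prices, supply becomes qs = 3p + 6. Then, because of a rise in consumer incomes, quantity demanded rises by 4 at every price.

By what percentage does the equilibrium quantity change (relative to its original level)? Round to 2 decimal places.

+125.00

Original equilibrium: 6 - p = 3p - 2 gives 8 = 4p, so p = 2 and q = 4.
After the shift, demand is qd = 10 - p and supply is qs = 3p + 6.
Equate the new curves: 10 - p = 3p + 6, giving 4 = 4p, p = 1, q = 9.
%Δq = (9 − 4) / 4 × 100 = +125.00%.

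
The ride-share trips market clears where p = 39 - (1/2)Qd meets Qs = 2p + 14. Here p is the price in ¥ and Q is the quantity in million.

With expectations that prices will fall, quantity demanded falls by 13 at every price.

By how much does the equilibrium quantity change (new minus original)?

Original equilibrium: 78 - 2p = 2p + 14 gives 64 = 4p, so p = 16 and Q = 46.
With the change applied: demand Qd = 65 - 2p, supply Qs = 2p + 14.
New equilibrium: 65 - 2p = 2p + 14 ⇒ 51 = 4p ⇒ p = 12.75, Q = 39.5.
ΔQ = 39.5 − 46 = -6.5.

-6.5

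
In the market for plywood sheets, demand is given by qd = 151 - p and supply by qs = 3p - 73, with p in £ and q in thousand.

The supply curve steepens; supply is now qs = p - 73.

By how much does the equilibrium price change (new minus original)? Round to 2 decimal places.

Original equilibrium: 151 - p = 3p - 73 gives 224 = 4p, so p = 56 and q = 95.
After the shift, demand is qd = 151 - p and supply is qs = p - 73.
New equilibrium: 151 - p = p - 73 ⇒ 224 = 2p ⇒ p = 112, q = 39.
Δp = 112 − 56 = +56.00.

+56.00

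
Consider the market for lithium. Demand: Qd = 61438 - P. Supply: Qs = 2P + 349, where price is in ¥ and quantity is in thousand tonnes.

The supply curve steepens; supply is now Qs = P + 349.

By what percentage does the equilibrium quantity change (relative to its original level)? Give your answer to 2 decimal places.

-24.79

Before the shock: 61438 - P = 2P + 349 ⇒ 61089 = 3P ⇒ P = 20363, Q = 41075.
With the change applied: demand Qd = 61438 - P, supply Qs = P + 349.
Clearing the new market: 61438 - P = P + 349, so P = 30544.5 and Q = 30893.5.
%ΔQ = (30893.5 − 41075) / 41075 × 100 = -24.79%.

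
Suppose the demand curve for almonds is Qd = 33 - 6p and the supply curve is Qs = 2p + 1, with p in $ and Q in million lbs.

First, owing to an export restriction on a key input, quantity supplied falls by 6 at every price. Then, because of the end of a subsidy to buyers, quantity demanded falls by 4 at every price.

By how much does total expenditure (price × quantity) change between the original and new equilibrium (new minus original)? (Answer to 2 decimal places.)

-21.13

Original equilibrium: 33 - 6p = 2p + 1 gives 32 = 8p, so p = 4 and Q = 9.
The new curves are Qd = 29 - 6p (demand) and Qs = 2p - 5 (supply).
Setting them equal: 29 - 6p = 2p - 5 → 34 = 8p, so p = 4.25 and Q = 3.5.
Expenditure moves from 4×9 = 36 to 4.25×3.5 = 14.875; change = -21.13.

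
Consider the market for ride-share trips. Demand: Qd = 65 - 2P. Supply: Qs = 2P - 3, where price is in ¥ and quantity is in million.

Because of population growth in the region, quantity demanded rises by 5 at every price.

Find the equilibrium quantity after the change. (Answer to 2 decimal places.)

33.50

Initially, 65 - 2P = 2P - 3, so 68 = 4P and P = 17, Q = 31.
The shock moves the curves to Qd = 70 - 2P and Qs = 2P - 3.
Clearing the new market: 70 - 2P = 2P - 3, so P = 18.25 and Q = 33.5.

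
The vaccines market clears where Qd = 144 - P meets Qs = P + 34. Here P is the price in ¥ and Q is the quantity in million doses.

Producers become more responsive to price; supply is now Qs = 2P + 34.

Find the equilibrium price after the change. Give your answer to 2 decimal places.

36.67

Initially, 144 - P = P + 34, so 110 = 2P and P = 55, Q = 89.
With the change applied: demand Qd = 144 - P, supply Qs = 2P + 34.
Equate the new curves: 144 - P = 2P + 34, giving 110 = 3P, P = 110/3 ≈ 36.6667, Q = 322/3 ≈ 107.3333.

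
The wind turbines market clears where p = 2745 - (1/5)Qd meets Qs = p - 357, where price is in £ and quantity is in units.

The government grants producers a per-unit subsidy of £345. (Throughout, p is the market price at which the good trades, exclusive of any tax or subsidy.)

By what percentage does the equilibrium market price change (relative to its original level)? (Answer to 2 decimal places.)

-2.45

Initially, 13725 - 5p = p - 357, so 14082 = 6p and p = 2347, Q = 1990.
Since sellers receive the price plus the subsidy, the effective supply curve becomes Qs = p - 12.
Setting them equal: 13725 - 5p = p - 12 → 13737 = 6p, so p = 2289.5 and Q = 2277.5.
%Δp = (2289.5 − 2347) / 2347 × 100 = -2.45%.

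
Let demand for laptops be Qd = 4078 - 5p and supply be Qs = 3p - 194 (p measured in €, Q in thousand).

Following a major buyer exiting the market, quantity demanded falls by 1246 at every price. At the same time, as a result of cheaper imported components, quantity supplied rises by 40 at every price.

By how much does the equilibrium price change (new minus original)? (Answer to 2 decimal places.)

Before the shock: 4078 - 5p = 3p - 194 ⇒ 4272 = 8p ⇒ p = 534, Q = 1408.
After the shift, demand is Qd = 2832 - 5p and supply is Qs = 3p - 154.
New equilibrium: 2832 - 5p = 3p - 154 ⇒ 2986 = 8p ⇒ p = 373.25, Q = 965.75.
Δp = 373.25 − 534 = -160.75.

-160.75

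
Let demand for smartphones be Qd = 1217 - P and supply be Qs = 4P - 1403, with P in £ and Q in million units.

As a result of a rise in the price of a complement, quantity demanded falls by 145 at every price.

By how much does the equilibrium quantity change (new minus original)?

-116

Initially, 1217 - P = 4P - 1403, so 2620 = 5P and P = 524, Q = 693.
After the shift, demand is Qd = 1072 - P and supply is Qs = 4P - 1403.
New equilibrium: 1072 - P = 4P - 1403 ⇒ 2475 = 5P ⇒ P = 495, Q = 577.
ΔQ = 577 − 693 = -116.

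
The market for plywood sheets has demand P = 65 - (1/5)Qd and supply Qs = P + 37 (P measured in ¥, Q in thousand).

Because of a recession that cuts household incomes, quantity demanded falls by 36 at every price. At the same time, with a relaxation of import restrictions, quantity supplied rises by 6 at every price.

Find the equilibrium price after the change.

41

Solve the original market: 325 - 5P = P + 37, hence P = 48 and Q = 85.
With the change applied: demand Qd = 289 - 5P, supply Qs = P + 43.
Setting them equal: 289 - 5P = P + 43 → 246 = 6P, so P = 41 and Q = 84.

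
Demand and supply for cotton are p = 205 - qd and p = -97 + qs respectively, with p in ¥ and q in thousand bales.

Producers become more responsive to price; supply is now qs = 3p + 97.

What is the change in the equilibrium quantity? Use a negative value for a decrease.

Initially, 205 - p = p + 97, so 108 = 2p and p = 54, q = 151.
After the shift, demand is qd = 205 - p and supply is qs = 3p + 97.
Clearing the new market: 205 - p = 3p + 97, so p = 27 and q = 178.
Δq = 178 − 151 = +27.

+27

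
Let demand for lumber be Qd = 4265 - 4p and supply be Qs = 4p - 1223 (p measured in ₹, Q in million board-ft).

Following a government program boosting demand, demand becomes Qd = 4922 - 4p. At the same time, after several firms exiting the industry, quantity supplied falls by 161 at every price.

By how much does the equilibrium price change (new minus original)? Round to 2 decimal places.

Before the shock: 4265 - 4p = 4p - 1223 ⇒ 5488 = 8p ⇒ p = 686, Q = 1521.
The new curves are Qd = 4922 - 4p (demand) and Qs = 4p - 1384 (supply).
Equate the new curves: 4922 - 4p = 4p - 1384, giving 6306 = 8p, p = 788.25, Q = 1769.
Δp = 788.25 − 686 = +102.25.

+102.25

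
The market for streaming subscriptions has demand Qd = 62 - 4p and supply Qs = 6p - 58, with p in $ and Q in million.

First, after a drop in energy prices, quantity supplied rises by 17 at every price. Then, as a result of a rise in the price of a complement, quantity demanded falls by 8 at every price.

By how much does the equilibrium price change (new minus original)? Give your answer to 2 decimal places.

Before the shock: 62 - 4p = 6p - 58 ⇒ 120 = 10p ⇒ p = 12, Q = 14.
With the change applied: demand Qd = 54 - 4p, supply Qs = 6p - 41.
Setting them equal: 54 - 4p = 6p - 41 → 95 = 10p, so p = 9.5 and Q = 16.
Δp = 9.5 − 12 = -2.50.

-2.50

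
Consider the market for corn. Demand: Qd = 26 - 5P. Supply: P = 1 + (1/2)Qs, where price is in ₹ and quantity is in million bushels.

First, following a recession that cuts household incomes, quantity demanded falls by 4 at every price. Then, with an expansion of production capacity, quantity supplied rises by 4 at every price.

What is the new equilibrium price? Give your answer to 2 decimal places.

Solve the original market: 26 - 5P = 2P - 2, hence P = 4 and Q = 6.
After the shift, demand is Qd = 22 - 5P and supply is Qs = 2P + 2.
Clearing the new market: 22 - 5P = 2P + 2, so P = 20/7 ≈ 2.8571 and Q = 54/7 ≈ 7.7143.

2.86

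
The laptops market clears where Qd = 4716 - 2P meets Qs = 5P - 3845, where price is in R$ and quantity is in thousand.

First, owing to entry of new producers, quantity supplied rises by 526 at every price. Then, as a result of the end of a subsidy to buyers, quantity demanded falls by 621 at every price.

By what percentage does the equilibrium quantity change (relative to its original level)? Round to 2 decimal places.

-12.92

Initially, 4716 - 2P = 5P - 3845, so 8561 = 7P and P = 1223, Q = 2270.
The shock moves the curves to Qd = 4095 - 2P and Qs = 5P - 3319.
New equilibrium: 4095 - 2P = 5P - 3319 ⇒ 7414 = 7P ⇒ P = 7414/7 ≈ 1059.1429, Q = 13837/7 ≈ 1976.7143.
%ΔQ = (1976.7143 − 2270) / 2270 × 100 = -12.92%.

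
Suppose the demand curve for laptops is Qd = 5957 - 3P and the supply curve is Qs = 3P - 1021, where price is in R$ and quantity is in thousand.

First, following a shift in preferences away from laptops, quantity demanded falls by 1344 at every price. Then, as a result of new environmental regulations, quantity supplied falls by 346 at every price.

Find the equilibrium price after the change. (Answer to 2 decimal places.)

Initially, 5957 - 3P = 3P - 1021, so 6978 = 6P and P = 1163, Q = 2468.
After the shift, demand is Qd = 4613 - 3P and supply is Qs = 3P - 1367.
New equilibrium: 4613 - 3P = 3P - 1367 ⇒ 5980 = 6P ⇒ P = 2990/3 ≈ 996.6667, Q = 1623.

996.67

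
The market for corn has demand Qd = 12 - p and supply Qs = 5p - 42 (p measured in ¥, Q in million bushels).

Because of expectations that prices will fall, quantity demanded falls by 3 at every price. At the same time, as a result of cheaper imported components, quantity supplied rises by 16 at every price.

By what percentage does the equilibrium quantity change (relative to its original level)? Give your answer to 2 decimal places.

+5.56

Solve the original market: 12 - p = 5p - 42, hence p = 9 and Q = 3.
After the shift, demand is Qd = 9 - p and supply is Qs = 5p - 26.
Equate the new curves: 9 - p = 5p - 26, giving 35 = 6p, p = 35/6 ≈ 5.8333, Q = 19/6 ≈ 3.1667.
%ΔQ = (3.1667 − 3) / 3 × 100 = +5.56%.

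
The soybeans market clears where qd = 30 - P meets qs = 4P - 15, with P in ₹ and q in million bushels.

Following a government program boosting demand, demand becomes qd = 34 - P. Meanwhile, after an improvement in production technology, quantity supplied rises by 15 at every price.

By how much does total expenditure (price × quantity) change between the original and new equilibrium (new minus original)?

-4.04

Before the shock: 30 - P = 4P - 15 ⇒ 45 = 5P ⇒ P = 9, q = 21.
The new curves are qd = 34 - P (demand) and qs = 4P (supply).
Equate the new curves: 34 - P = 4P, giving 34 = 5P, P = 6.8, q = 27.2.
Expenditure moves from 9×21 = 189 to 6.8×27.2 = 184.96; change = -4.04.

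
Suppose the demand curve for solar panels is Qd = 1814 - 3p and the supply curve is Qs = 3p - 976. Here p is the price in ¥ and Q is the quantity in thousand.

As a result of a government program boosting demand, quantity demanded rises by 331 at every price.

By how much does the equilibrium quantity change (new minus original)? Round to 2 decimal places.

Before the shock: 1814 - 3p = 3p - 976 ⇒ 2790 = 6p ⇒ p = 465, Q = 419.
The new curves are Qd = 2145 - 3p (demand) and Qs = 3p - 976 (supply).
New equilibrium: 2145 - 3p = 3p - 976 ⇒ 3121 = 6p ⇒ p = 3121/6 ≈ 520.1667, Q = 584.5.
ΔQ = 584.5 − 419 = +165.50.

+165.50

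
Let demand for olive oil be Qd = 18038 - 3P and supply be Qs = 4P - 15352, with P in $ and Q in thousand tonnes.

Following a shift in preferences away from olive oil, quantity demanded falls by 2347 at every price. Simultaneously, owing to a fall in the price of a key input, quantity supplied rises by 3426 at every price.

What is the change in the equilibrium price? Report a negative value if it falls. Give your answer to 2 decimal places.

-824.71

Before the shock: 18038 - 3P = 4P - 15352 ⇒ 33390 = 7P ⇒ P = 4770, Q = 3728.
The shock moves the curves to Qd = 15691 - 3P and Qs = 4P - 11926.
Setting them equal: 15691 - 3P = 4P - 11926 → 27617 = 7P, so P = 27617/7 ≈ 3945.2857 and Q = 26986/7 ≈ 3855.1429.
ΔP = 3945.2857 − 4770 = -824.71.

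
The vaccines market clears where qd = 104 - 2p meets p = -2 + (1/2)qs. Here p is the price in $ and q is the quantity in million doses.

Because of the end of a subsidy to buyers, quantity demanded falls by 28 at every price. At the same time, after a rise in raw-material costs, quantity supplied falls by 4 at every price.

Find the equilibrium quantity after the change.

38

Initially, 104 - 2p = 2p + 4, so 100 = 4p and p = 25, q = 54.
The new curves are qd = 76 - 2p (demand) and qs = 2p (supply).
Setting them equal: 76 - 2p = 2p → 76 = 4p, so p = 19 and q = 38.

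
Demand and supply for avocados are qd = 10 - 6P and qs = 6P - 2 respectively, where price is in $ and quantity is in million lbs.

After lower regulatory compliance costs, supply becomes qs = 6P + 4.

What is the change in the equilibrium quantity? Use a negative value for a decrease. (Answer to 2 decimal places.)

+3.00

Solve the original market: 10 - 6P = 6P - 2, hence P = 1 and q = 4.
With the change applied: demand qd = 10 - 6P, supply qs = 6P + 4.
Equate the new curves: 10 - 6P = 6P + 4, giving 6 = 12P, P = 0.5, q = 7.
Δq = 7 − 4 = +3.00.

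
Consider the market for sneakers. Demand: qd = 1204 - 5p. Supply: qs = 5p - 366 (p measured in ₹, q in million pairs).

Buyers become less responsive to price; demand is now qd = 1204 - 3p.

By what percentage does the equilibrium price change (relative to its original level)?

Before the shock: 1204 - 5p = 5p - 366 ⇒ 1570 = 10p ⇒ p = 157, q = 419.
With the change applied: demand qd = 1204 - 3p, supply qs = 5p - 366.
Equate the new curves: 1204 - 3p = 5p - 366, giving 1570 = 8p, p = 196.25, q = 615.25.
%Δp = (196.25 − 157) / 157 × 100 = +25%.

+25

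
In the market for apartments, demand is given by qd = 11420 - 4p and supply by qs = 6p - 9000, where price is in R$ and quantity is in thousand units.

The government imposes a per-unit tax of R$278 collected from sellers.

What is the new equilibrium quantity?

Solve the original market: 11420 - 4p = 6p - 9000, hence p = 2042 and q = 3252.
Since sellers keep the price net of the tax, the effective supply curve becomes qs = 6p - 10668.
Setting them equal: 11420 - 4p = 6p - 10668 → 22088 = 10p, so p = 2208.8 and q = 2584.8.

2584.8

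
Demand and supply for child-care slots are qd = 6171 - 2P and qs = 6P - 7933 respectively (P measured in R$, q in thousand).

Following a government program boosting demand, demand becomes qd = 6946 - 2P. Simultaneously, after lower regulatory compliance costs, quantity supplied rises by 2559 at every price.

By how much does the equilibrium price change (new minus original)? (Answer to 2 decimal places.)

Solve the original market: 6171 - 2P = 6P - 7933, hence P = 1763 and q = 2645.
With the change applied: demand qd = 6946 - 2P, supply qs = 6P - 5374.
Setting them equal: 6946 - 2P = 6P - 5374 → 12320 = 8P, so P = 1540 and q = 3866.
ΔP = 1540 − 1763 = -223.00.

-223.00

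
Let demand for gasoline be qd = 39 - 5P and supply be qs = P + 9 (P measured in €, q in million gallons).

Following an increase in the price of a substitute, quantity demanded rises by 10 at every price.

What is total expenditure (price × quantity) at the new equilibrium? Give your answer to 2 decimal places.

Original equilibrium: 39 - 5P = P + 9 gives 30 = 6P, so P = 5 and q = 14.
The shock moves the curves to qd = 49 - 5P and qs = P + 9.
Clearing the new market: 49 - 5P = P + 9, so P = 20/3 ≈ 6.6667 and q = 47/3 ≈ 15.6667.
New expenditure = 6.6667 × 15.6667 = 104.44.

104.44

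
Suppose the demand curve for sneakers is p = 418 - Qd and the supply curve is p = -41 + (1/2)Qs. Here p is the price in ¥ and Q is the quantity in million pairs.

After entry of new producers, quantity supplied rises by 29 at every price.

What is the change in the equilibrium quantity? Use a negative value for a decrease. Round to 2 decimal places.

Initially, 418 - p = 2p + 82, so 336 = 3p and p = 112, Q = 306.
After the shift, demand is Qd = 418 - p and supply is Qs = 2p + 111.
Clearing the new market: 418 - p = 2p + 111, so p = 307/3 ≈ 102.3333 and Q = 947/3 ≈ 315.6667.
ΔQ = 315.6667 − 306 = +9.67.

+9.67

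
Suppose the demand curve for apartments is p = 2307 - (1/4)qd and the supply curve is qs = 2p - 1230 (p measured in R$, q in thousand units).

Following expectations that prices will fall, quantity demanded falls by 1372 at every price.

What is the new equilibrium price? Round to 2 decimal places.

Original equilibrium: 9228 - 4p = 2p - 1230 gives 10458 = 6p, so p = 1743 and q = 2256.
The shock moves the curves to qd = 7856 - 4p and qs = 2p - 1230.
Clearing the new market: 7856 - 4p = 2p - 1230, so p = 4543/3 ≈ 1514.3333 and q = 5396/3 ≈ 1798.6667.

1514.33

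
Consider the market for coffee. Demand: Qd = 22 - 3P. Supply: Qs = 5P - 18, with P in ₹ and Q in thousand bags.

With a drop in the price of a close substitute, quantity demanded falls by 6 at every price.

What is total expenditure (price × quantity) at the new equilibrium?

13.8125

Solve the original market: 22 - 3P = 5P - 18, hence P = 5 and Q = 7.
The new curves are Qd = 16 - 3P (demand) and Qs = 5P - 18 (supply).
New equilibrium: 16 - 3P = 5P - 18 ⇒ 34 = 8P ⇒ P = 4.25, Q = 3.25.
New expenditure = 4.25 × 3.25 = 13.8125.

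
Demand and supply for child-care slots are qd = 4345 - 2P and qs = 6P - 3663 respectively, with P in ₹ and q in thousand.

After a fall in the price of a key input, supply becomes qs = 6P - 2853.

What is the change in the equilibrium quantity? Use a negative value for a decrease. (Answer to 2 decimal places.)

+202.50

Solve the original market: 4345 - 2P = 6P - 3663, hence P = 1001 and q = 2343.
After the shift, demand is qd = 4345 - 2P and supply is qs = 6P - 2853.
Clearing the new market: 4345 - 2P = 6P - 2853, so P = 899.75 and q = 2545.5.
Δq = 2545.5 − 2343 = +202.50.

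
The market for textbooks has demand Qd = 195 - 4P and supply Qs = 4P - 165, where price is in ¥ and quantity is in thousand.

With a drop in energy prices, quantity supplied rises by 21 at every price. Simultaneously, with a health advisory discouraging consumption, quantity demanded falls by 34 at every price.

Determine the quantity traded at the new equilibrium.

8.5

Initially, 195 - 4P = 4P - 165, so 360 = 8P and P = 45, Q = 15.
The new curves are Qd = 161 - 4P (demand) and Qs = 4P - 144 (supply).
Equate the new curves: 161 - 4P = 4P - 144, giving 305 = 8P, P = 38.125, Q = 8.5.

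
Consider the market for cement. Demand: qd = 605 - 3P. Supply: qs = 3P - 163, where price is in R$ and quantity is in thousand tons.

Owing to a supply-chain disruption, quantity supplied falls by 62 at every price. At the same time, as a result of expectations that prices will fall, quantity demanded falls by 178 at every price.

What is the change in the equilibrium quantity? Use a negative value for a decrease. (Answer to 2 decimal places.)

-120.00

Original equilibrium: 605 - 3P = 3P - 163 gives 768 = 6P, so P = 128 and q = 221.
After the shift, demand is qd = 427 - 3P and supply is qs = 3P - 225.
Setting them equal: 427 - 3P = 3P - 225 → 652 = 6P, so P = 326/3 ≈ 108.6667 and q = 101.
Δq = 101 − 221 = -120.00.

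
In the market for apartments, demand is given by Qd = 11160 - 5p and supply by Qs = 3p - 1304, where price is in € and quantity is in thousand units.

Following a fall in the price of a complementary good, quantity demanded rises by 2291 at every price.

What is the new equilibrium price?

Before the shock: 11160 - 5p = 3p - 1304 ⇒ 12464 = 8p ⇒ p = 1558, Q = 3370.
The shock moves the curves to Qd = 13451 - 5p and Qs = 3p - 1304.
Equate the new curves: 13451 - 5p = 3p - 1304, giving 14755 = 8p, p = 1844.375, Q = 4229.125.

1844.375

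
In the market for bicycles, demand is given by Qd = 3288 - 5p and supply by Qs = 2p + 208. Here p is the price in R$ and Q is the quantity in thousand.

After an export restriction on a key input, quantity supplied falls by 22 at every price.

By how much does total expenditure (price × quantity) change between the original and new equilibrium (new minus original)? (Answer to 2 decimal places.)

Before the shock: 3288 - 5p = 2p + 208 ⇒ 3080 = 7p ⇒ p = 440, Q = 1088.
The shock moves the curves to Qd = 3288 - 5p and Qs = 2p + 186.
Setting them equal: 3288 - 5p = 2p + 186 → 3102 = 7p, so p = 3102/7 ≈ 443.1429 and Q = 7506/7 ≈ 1072.2857.
Expenditure moves from 440×1088 = 478720 to 443.1429×1072.2857 = 475175.7551; change = -3544.24.

-3544.24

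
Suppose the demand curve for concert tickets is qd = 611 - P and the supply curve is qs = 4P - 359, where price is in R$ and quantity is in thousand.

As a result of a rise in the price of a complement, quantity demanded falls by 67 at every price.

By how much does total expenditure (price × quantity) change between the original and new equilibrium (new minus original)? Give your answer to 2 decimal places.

-15267.96

Initially, 611 - P = 4P - 359, so 970 = 5P and P = 194, q = 417.
The new curves are qd = 544 - P (demand) and qs = 4P - 359 (supply).
Equate the new curves: 544 - P = 4P - 359, giving 903 = 5P, P = 180.6, q = 363.4.
Expenditure moves from 194×417 = 80898 to 180.6×363.4 = 65630.04; change = -15267.96.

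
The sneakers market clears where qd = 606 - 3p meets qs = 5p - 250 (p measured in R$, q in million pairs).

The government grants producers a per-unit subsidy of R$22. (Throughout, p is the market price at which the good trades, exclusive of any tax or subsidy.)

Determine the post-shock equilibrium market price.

Solve the original market: 606 - 3p = 5p - 250, hence p = 107 and q = 285.
Since sellers receive the price plus the subsidy, the effective supply curve becomes qs = 5p - 140.
Setting them equal: 606 - 3p = 5p - 140 → 746 = 8p, so p = 93.25 and q = 326.25.

93.25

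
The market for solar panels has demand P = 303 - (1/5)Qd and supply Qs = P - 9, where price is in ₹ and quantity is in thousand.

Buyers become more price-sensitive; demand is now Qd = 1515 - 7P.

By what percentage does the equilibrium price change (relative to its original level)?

Before the shock: 1515 - 5P = P - 9 ⇒ 1524 = 6P ⇒ P = 254, Q = 245.
The shock moves the curves to Qd = 1515 - 7P and Qs = P - 9.
Setting them equal: 1515 - 7P = P - 9 → 1524 = 8P, so P = 190.5 and Q = 181.5.
%ΔP = (190.5 − 254) / 254 × 100 = -25%.

-25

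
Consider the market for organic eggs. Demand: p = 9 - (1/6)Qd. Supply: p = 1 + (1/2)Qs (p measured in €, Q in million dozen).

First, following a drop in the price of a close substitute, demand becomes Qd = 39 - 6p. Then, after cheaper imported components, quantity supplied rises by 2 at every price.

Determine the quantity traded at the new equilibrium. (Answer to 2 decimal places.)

Original equilibrium: 54 - 6p = 2p - 2 gives 56 = 8p, so p = 7 and Q = 12.
With the change applied: demand Qd = 39 - 6p, supply Qs = 2p.
Clearing the new market: 39 - 6p = 2p, so p = 4.875 and Q = 9.75.

9.75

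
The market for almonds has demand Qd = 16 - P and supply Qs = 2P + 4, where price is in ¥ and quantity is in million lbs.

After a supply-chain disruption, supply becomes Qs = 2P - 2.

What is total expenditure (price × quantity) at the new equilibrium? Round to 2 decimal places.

Before the shock: 16 - P = 2P + 4 ⇒ 12 = 3P ⇒ P = 4, Q = 12.
The shock moves the curves to Qd = 16 - P and Qs = 2P - 2.
Equate the new curves: 16 - P = 2P - 2, giving 18 = 3P, P = 6, Q = 10.
New expenditure = 6 × 10 = 60.00.

60.00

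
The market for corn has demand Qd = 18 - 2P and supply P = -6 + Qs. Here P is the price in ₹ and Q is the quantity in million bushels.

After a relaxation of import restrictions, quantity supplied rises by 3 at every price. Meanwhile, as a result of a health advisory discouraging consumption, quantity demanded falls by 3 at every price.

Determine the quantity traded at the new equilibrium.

11

Initially, 18 - 2P = P + 6, so 12 = 3P and P = 4, Q = 10.
After the shift, demand is Qd = 15 - 2P and supply is Qs = P + 9.
Clearing the new market: 15 - 2P = P + 9, so P = 2 and Q = 11.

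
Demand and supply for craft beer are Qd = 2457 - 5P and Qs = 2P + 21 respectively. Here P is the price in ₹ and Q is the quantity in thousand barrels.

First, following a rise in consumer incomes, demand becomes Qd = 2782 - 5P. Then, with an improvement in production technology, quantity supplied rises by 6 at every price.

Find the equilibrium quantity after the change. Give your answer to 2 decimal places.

Original equilibrium: 2457 - 5P = 2P + 21 gives 2436 = 7P, so P = 348 and Q = 717.
The new curves are Qd = 2782 - 5P (demand) and Qs = 2P + 27 (supply).
Setting them equal: 2782 - 5P = 2P + 27 → 2755 = 7P, so P = 2755/7 ≈ 393.5714 and Q = 5699/7 ≈ 814.1429.

814.14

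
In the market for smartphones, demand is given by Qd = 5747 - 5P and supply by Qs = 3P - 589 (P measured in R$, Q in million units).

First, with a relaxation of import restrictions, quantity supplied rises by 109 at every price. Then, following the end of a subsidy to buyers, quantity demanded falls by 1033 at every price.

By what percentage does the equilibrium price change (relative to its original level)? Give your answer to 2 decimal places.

Initially, 5747 - 5P = 3P - 589, so 6336 = 8P and P = 792, Q = 1787.
After the shift, demand is Qd = 4714 - 5P and supply is Qs = 3P - 480.
Setting them equal: 4714 - 5P = 3P - 480 → 5194 = 8P, so P = 649.25 and Q = 1467.75.
%ΔP = (649.25 − 792) / 792 × 100 = -18.02%.

-18.02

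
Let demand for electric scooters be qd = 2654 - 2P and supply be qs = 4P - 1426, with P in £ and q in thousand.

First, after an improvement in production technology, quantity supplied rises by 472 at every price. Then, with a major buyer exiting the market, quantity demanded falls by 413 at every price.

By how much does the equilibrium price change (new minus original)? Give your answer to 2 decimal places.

Before the shock: 2654 - 2P = 4P - 1426 ⇒ 4080 = 6P ⇒ P = 680, q = 1294.
The shock moves the curves to qd = 2241 - 2P and qs = 4P - 954.
Clearing the new market: 2241 - 2P = 4P - 954, so P = 532.5 and q = 1176.
ΔP = 532.5 − 680 = -147.50.

-147.50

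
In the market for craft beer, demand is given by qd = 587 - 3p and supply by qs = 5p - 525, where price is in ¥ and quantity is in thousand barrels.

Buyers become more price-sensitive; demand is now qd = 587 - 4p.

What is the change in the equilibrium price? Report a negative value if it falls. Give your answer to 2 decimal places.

-15.44

Initially, 587 - 3p = 5p - 525, so 1112 = 8p and p = 139, q = 170.
With the change applied: demand qd = 587 - 4p, supply qs = 5p - 525.
New equilibrium: 587 - 4p = 5p - 525 ⇒ 1112 = 9p ⇒ p = 1112/9 ≈ 123.5556, q = 835/9 ≈ 92.7778.
Δp = 123.5556 − 139 = -15.44.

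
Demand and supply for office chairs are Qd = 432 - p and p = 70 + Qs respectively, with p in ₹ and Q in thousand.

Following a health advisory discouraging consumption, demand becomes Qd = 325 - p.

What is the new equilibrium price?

Initially, 432 - p = p - 70, so 502 = 2p and p = 251, Q = 181.
With the change applied: demand Qd = 325 - p, supply Qs = p - 70.
New equilibrium: 325 - p = p - 70 ⇒ 395 = 2p ⇒ p = 197.5, Q = 127.5.

197.5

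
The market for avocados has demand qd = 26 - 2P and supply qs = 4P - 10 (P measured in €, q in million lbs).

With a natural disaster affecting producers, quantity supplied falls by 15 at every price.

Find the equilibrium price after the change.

8.5

Before the shock: 26 - 2P = 4P - 10 ⇒ 36 = 6P ⇒ P = 6, q = 14.
The shock moves the curves to qd = 26 - 2P and qs = 4P - 25.
Setting them equal: 26 - 2P = 4P - 25 → 51 = 6P, so P = 8.5 and q = 9.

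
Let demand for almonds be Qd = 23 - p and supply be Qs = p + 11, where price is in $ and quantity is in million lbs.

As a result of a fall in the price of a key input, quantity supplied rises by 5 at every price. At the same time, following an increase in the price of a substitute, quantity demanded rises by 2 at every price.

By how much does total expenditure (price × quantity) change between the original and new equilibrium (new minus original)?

-9.75

Before the shock: 23 - p = p + 11 ⇒ 12 = 2p ⇒ p = 6, Q = 17.
After the shift, demand is Qd = 25 - p and supply is Qs = p + 16.
Clearing the new market: 25 - p = p + 16, so p = 4.5 and Q = 20.5.
Expenditure moves from 6×17 = 102 to 4.5×20.5 = 92.25; change = -9.75.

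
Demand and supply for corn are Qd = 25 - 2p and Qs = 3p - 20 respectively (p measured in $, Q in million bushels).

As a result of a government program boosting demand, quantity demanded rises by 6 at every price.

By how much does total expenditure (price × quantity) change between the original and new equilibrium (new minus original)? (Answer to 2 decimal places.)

+45.12

Original equilibrium: 25 - 2p = 3p - 20 gives 45 = 5p, so p = 9 and Q = 7.
The shock moves the curves to Qd = 31 - 2p and Qs = 3p - 20.
Clearing the new market: 31 - 2p = 3p - 20, so p = 10.2 and Q = 10.6.
Expenditure moves from 9×7 = 63 to 10.2×10.6 = 108.12; change = +45.12.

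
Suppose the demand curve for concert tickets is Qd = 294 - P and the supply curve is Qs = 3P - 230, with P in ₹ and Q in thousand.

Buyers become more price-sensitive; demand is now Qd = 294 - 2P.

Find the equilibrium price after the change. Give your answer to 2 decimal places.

104.80

Initially, 294 - P = 3P - 230, so 524 = 4P and P = 131, Q = 163.
With the change applied: demand Qd = 294 - 2P, supply Qs = 3P - 230.
Setting them equal: 294 - 2P = 3P - 230 → 524 = 5P, so P = 104.8 and Q = 84.4.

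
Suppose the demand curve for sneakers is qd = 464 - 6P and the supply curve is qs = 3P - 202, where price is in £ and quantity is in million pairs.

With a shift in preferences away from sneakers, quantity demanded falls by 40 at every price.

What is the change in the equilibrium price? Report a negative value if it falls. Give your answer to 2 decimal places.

Initially, 464 - 6P = 3P - 202, so 666 = 9P and P = 74, q = 20.
The new curves are qd = 424 - 6P (demand) and qs = 3P - 202 (supply).
New equilibrium: 424 - 6P = 3P - 202 ⇒ 626 = 9P ⇒ P = 626/9 ≈ 69.5556, q = 20/3 ≈ 6.6667.
ΔP = 69.5556 − 74 = -4.44.

-4.44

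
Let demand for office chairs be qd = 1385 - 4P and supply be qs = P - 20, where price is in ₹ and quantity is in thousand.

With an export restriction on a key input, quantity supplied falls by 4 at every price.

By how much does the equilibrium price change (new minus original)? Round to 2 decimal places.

Original equilibrium: 1385 - 4P = P - 20 gives 1405 = 5P, so P = 281 and q = 261.
After the shift, demand is qd = 1385 - 4P and supply is qs = P - 24.
Equate the new curves: 1385 - 4P = P - 24, giving 1409 = 5P, P = 281.8, q = 257.8.
ΔP = 281.8 − 281 = +0.80.

+0.80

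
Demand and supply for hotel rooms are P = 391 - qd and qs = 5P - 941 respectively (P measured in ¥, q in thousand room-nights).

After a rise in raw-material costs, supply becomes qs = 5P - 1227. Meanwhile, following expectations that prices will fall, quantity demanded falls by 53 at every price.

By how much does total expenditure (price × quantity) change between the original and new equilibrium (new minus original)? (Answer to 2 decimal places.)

Before the shock: 391 - P = 5P - 941 ⇒ 1332 = 6P ⇒ P = 222, q = 169.
The shock moves the curves to qd = 338 - P and qs = 5P - 1227.
Setting them equal: 338 - P = 5P - 1227 → 1565 = 6P, so P = 1565/6 ≈ 260.8333 and q = 463/6 ≈ 77.1667.
Expenditure moves from 222×169 = 37518 to 260.8333×77.1667 = 20127.6389; change = -17390.36.

-17390.36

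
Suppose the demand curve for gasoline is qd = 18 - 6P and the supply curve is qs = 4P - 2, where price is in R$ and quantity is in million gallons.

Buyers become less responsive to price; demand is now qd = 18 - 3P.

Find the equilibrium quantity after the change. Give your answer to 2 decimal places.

Before the shock: 18 - 6P = 4P - 2 ⇒ 20 = 10P ⇒ P = 2, q = 6.
The shock moves the curves to qd = 18 - 3P and qs = 4P - 2.
Clearing the new market: 18 - 3P = 4P - 2, so P = 20/7 ≈ 2.8571 and q = 66/7 ≈ 9.4286.

9.43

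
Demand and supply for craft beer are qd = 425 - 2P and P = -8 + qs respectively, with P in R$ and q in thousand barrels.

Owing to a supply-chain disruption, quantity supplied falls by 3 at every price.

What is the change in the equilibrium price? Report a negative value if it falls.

+1

Initially, 425 - 2P = P + 8, so 417 = 3P and P = 139, q = 147.
The new curves are qd = 425 - 2P (demand) and qs = P + 5 (supply).
Setting them equal: 425 - 2P = P + 5 → 420 = 3P, so P = 140 and q = 145.
ΔP = 140 − 139 = +1.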